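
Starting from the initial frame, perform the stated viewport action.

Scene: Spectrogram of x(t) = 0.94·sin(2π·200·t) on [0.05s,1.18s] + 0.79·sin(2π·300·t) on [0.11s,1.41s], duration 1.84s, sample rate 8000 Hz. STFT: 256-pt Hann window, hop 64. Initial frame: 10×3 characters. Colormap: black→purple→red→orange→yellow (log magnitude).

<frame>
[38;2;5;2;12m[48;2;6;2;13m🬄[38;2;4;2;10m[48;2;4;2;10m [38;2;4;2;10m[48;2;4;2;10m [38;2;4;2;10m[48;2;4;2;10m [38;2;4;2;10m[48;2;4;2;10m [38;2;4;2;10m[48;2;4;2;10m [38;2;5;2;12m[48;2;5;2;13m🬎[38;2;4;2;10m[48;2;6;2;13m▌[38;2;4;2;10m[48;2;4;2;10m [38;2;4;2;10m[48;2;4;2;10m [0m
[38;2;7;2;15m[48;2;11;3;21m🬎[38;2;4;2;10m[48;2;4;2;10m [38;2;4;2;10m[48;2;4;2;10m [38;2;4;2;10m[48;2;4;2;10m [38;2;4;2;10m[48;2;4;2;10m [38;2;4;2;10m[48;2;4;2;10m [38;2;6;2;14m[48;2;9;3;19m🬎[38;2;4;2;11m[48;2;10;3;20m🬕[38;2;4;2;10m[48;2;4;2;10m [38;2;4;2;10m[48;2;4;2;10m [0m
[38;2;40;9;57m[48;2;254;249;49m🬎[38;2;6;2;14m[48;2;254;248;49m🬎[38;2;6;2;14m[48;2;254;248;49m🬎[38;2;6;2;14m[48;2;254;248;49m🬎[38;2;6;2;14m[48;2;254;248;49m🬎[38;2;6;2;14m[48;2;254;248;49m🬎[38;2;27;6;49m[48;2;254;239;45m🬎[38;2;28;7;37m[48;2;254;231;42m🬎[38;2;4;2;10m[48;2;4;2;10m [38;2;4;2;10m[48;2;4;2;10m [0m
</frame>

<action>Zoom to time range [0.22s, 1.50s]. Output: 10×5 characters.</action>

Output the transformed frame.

<frame>
[38;2;4;2;10m[48;2;4;2;10m [38;2;4;2;10m[48;2;4;2;10m [38;2;4;2;10m[48;2;4;2;10m [38;2;4;2;10m[48;2;4;2;10m [38;2;4;2;10m[48;2;4;2;10m [38;2;4;2;10m[48;2;4;2;10m [38;2;4;2;10m[48;2;4;2;10m [38;2;4;2;10m[48;2;5;2;12m▌[38;2;4;2;10m[48;2;4;2;10m [38;2;6;2;13m[48;2;4;2;11m▌[0m
[38;2;4;2;10m[48;2;4;2;10m [38;2;4;2;10m[48;2;4;2;10m [38;2;4;2;10m[48;2;4;2;10m [38;2;4;2;10m[48;2;4;2;10m [38;2;4;2;10m[48;2;4;2;10m [38;2;4;2;10m[48;2;4;2;10m [38;2;4;2;10m[48;2;4;2;10m [38;2;4;2;10m[48;2;6;2;13m▌[38;2;4;2;10m[48;2;4;2;10m [38;2;4;2;11m[48;2;6;2;14m▐[0m
[38;2;4;2;10m[48;2;4;2;10m [38;2;4;2;10m[48;2;4;2;10m [38;2;4;2;10m[48;2;4;2;10m [38;2;4;2;10m[48;2;4;2;10m [38;2;4;2;10m[48;2;4;2;10m [38;2;4;2;10m[48;2;4;2;10m [38;2;4;2;10m[48;2;4;2;10m [38;2;4;2;10m[48;2;7;2;16m▌[38;2;4;2;10m[48;2;4;2;10m [38;2;5;2;12m[48;2;8;2;17m▐[0m
[38;2;4;2;10m[48;2;4;2;10m [38;2;4;2;10m[48;2;4;2;10m [38;2;4;2;10m[48;2;4;2;10m [38;2;4;2;10m[48;2;4;2;10m [38;2;4;2;10m[48;2;4;2;10m [38;2;4;2;10m[48;2;4;2;10m [38;2;4;2;10m[48;2;4;2;10m [38;2;5;2;12m[48;2;16;4;30m🬕[38;2;4;2;10m[48;2;4;2;10m [38;2;9;2;18m[48;2;19;5;36m🬨[0m
[38;2;5;2;12m[48;2;254;241;46m🬂[38;2;5;2;12m[48;2;254;241;46m🬂[38;2;5;2;12m[48;2;254;241;46m🬂[38;2;5;2;12m[48;2;254;241;46m🬂[38;2;5;2;12m[48;2;254;241;46m🬂[38;2;5;2;12m[48;2;254;241;46m🬂[38;2;5;2;12m[48;2;254;241;46m🬂[38;2;19;5;36m[48;2;254;240;45m🬂[38;2;5;2;12m[48;2;225;141;61m🬂[38;2;50;11;72m[48;2;243;175;37m🬨[0m
</frame>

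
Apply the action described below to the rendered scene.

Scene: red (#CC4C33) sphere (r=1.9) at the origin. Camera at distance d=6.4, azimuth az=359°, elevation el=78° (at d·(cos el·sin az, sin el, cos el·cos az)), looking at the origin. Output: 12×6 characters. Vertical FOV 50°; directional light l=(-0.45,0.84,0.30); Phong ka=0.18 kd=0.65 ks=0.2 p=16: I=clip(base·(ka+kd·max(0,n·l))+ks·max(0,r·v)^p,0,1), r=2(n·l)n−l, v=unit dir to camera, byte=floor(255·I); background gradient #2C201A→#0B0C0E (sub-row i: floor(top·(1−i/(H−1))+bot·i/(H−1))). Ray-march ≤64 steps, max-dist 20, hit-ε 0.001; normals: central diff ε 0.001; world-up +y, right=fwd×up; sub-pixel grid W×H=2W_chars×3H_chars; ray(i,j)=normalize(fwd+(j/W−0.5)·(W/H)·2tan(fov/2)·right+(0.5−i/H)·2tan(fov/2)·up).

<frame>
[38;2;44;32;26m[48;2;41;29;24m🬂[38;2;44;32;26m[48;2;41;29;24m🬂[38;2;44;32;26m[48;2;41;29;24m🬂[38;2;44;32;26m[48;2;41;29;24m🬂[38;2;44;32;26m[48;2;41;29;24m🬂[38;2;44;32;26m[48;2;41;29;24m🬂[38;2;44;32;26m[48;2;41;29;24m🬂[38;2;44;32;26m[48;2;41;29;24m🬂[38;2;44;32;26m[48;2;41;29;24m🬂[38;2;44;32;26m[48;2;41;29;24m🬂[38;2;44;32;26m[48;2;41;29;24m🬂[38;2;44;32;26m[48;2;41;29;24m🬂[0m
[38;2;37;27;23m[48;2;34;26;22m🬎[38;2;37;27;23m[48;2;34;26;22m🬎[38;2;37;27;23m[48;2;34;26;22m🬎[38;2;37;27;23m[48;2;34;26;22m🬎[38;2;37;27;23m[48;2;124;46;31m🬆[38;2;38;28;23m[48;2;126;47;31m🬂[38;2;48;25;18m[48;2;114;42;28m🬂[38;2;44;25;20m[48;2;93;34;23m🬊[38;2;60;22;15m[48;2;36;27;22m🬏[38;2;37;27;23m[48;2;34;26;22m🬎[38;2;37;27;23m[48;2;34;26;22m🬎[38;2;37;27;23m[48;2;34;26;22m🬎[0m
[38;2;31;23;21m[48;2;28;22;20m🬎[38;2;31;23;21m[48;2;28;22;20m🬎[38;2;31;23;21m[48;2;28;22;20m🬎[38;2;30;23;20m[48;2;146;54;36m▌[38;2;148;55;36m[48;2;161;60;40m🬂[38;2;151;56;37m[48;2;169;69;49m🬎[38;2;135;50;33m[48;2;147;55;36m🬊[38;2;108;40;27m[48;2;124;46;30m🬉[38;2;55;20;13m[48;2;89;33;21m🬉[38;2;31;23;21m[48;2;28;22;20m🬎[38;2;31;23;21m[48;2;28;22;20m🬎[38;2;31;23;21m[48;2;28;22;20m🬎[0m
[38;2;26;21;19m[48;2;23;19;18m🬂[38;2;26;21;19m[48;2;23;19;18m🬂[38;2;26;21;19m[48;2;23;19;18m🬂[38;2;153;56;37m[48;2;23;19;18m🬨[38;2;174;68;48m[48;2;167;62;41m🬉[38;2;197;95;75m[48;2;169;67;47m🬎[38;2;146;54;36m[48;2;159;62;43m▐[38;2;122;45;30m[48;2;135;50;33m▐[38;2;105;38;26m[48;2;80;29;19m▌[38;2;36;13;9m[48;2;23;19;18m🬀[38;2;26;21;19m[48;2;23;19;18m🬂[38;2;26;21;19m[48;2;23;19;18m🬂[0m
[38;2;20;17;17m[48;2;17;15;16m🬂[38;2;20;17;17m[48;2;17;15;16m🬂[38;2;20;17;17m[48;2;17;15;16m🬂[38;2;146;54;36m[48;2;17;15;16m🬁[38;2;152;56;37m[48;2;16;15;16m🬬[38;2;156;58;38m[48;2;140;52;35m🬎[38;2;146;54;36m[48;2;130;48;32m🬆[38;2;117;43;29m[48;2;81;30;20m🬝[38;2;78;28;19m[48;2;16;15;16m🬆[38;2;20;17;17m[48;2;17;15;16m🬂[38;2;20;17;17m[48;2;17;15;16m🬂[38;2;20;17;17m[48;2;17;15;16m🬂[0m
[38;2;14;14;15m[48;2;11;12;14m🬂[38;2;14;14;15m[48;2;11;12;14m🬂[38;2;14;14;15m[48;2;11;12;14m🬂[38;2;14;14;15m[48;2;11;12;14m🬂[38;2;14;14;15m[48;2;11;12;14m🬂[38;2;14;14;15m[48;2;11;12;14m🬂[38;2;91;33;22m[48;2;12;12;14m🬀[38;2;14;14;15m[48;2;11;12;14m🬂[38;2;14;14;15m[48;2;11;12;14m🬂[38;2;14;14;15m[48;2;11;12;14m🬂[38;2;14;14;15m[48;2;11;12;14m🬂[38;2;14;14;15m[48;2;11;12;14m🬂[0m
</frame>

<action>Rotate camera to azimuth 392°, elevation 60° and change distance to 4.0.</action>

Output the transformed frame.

<frame>
[38;2;44;32;26m[48;2;41;29;24m🬂[38;2;44;32;26m[48;2;41;29;24m🬂[38;2;42;30;25m[48;2;168;62;42m🬝[38;2;44;32;26m[48;2;164;60;40m🬀[38;2;159;59;39m[48;2;162;60;40m🬨[38;2;151;56;37m[48;2;155;57;38m▐[38;2;142;52;35m[48;2;147;54;36m▐[38;2;130;48;32m[48;2;136;50;33m▐[38;2;108;40;26m[48;2;120;44;29m🬉[38;2;43;31;25m[48;2;101;37;25m🬊[38;2;44;32;26m[48;2;41;29;24m🬂[38;2;44;32;26m[48;2;41;29;24m🬂[0m
[38;2;37;27;23m[48;2;34;26;22m🬎[38;2;36;27;22m[48;2;166;61;41m🬕[38;2;168;62;42m[48;2;166;62;41m🬎[38;2;166;62;42m[48;2;176;74;55m🬝[38;2;166;66;46m[48;2;187;89;69m🬎[38;2;156;61;42m[48;2;174;78;60m🬬[38;2;146;55;37m[48;2;141;52;35m▌[38;2;136;50;33m[48;2;130;48;32m▌[38;2;124;46;31m[48;2;117;43;29m▌[38;2;110;41;27m[48;2;100;37;24m▌[38;2;51;26;19m[48;2;83;30;20m🬉[38;2;37;27;23m[48;2;34;26;22m🬎[0m
[38;2;31;23;21m[48;2;28;22;20m🬎[38;2;32;24;21m[48;2;161;60;40m🬀[38;2;164;61;40m[48;2;160;59;40m🬎[38;2;180;82;63m[48;2;167;67;47m▐[38;2;197;101;82m[48;2;176;82;64m🬎[38;2;177;83;65m[48;2;154;64;46m🬄[38;2;143;55;37m[48;2;136;50;34m🬄[38;2;130;48;32m[48;2;125;46;30m▌[38;2;119;44;29m[48;2;113;42;28m▌[38;2;106;39;26m[48;2;98;36;24m▌[38;2;87;32;21m[48;2;73;27;18m▌[38;2;50;18;12m[48;2;30;23;20m🬓[0m
[38;2;26;21;19m[48;2;23;19;18m🬂[38;2;155;57;38m[48;2;147;54;36m🬊[38;2;155;57;38m[48;2;149;55;37m🬆[38;2;157;62;43m[48;2;147;55;37m🬂[38;2;157;65;47m[48;2;142;53;36m🬂[38;2;143;55;38m[48;2;135;50;33m🬂[38;2;131;48;32m[48;2;125;46;30m🬆[38;2;122;45;30m[48;2;115;43;28m🬆[38;2;111;41;27m[48;2;104;38;25m🬆[38;2;96;35;23m[48;2;86;32;21m🬕[38;2;78;28;19m[48;2;64;24;15m▌[38;2;42;15;10m[48;2;24;20;18m▌[0m
[38;2;20;17;17m[48;2;17;15;16m🬂[38;2;133;49;32m[48;2;18;16;16m▐[38;2;140;52;34m[48;2;131;48;32m🬎[38;2;139;51;34m[48;2;131;48;32m🬆[38;2;134;50;33m[48;2;126;47;31m🬆[38;2;127;47;31m[48;2;120;44;29m🬆[38;2;120;44;29m[48;2;112;41;27m🬆[38;2;110;40;27m[48;2;102;37;25m🬆[38;2;99;36;24m[48;2;89;32;22m🬆[38;2;83;30;20m[48;2;71;26;17m🬆[38;2;60;22;15m[48;2;42;15;10m🬆[38;2;20;17;17m[48;2;17;15;16m🬂[0m
[38;2;14;14;15m[48;2;11;12;14m🬂[38;2;14;14;15m[48;2;11;12;14m🬂[38;2;118;44;29m[48;2;11;12;14m🬊[38;2;119;44;29m[48;2;102;37;25m🬎[38;2;117;43;29m[48;2;105;39;26m🬆[38;2;111;41;27m[48;2;100;37;25m🬆[38;2;103;38;25m[48;2;91;33;22m🬆[38;2;93;34;23m[48;2;79;29;19m🬆[38;2;79;29;19m[48;2;62;23;15m🬆[38;2;59;21;14m[48;2;29;13;10m🬆[38;2;36;13;9m[48;2;12;12;14m🬀[38;2;14;14;15m[48;2;11;12;14m🬂[0m
</frame>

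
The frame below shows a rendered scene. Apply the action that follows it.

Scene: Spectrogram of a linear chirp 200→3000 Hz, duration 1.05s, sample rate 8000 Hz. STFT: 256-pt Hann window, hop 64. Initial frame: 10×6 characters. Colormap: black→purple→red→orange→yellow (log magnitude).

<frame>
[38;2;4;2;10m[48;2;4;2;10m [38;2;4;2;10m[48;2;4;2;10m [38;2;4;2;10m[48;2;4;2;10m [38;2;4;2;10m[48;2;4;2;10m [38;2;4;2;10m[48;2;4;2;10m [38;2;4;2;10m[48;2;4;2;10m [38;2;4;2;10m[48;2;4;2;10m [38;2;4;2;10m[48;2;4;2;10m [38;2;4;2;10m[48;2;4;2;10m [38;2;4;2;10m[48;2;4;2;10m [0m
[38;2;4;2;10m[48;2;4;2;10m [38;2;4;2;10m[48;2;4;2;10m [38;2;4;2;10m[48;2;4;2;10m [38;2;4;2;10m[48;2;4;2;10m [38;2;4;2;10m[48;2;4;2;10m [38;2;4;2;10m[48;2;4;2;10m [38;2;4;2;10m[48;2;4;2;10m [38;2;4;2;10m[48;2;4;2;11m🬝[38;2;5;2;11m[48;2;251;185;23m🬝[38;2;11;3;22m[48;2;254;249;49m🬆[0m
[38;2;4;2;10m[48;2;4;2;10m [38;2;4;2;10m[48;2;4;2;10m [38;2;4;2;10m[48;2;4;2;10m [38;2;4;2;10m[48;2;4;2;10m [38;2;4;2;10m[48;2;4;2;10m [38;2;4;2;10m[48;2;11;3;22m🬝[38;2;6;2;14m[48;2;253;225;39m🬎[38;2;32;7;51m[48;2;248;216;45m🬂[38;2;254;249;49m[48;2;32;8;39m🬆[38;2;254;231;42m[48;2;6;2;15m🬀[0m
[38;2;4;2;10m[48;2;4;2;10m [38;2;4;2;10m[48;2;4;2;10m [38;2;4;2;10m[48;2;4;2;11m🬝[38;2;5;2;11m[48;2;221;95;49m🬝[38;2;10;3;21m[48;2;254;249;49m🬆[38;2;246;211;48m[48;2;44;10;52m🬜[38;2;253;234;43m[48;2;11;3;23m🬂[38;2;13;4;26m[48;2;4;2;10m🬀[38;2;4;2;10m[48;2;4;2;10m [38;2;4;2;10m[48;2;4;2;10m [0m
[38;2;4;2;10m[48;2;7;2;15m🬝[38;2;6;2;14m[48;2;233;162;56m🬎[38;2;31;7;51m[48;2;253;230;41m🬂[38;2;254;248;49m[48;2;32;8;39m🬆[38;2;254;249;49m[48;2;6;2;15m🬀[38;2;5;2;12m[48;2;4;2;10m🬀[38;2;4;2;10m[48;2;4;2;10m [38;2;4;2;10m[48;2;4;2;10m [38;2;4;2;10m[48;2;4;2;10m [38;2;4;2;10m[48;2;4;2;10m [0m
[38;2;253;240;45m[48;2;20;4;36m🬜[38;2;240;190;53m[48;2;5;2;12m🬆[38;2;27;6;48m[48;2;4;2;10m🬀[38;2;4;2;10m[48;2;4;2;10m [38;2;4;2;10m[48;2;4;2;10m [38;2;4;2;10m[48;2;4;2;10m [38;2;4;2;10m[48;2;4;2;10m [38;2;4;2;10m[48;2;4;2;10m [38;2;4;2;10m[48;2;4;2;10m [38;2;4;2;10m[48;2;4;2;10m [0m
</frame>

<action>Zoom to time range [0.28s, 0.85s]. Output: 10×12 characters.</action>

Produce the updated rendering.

<frame>
[38;2;4;2;10m[48;2;4;2;10m [38;2;4;2;10m[48;2;4;2;10m [38;2;4;2;10m[48;2;4;2;10m [38;2;4;2;10m[48;2;4;2;10m [38;2;4;2;10m[48;2;4;2;10m [38;2;4;2;10m[48;2;4;2;10m [38;2;4;2;10m[48;2;4;2;10m [38;2;4;2;10m[48;2;4;2;10m [38;2;4;2;10m[48;2;4;2;10m [38;2;4;2;10m[48;2;4;2;10m [0m
[38;2;4;2;10m[48;2;4;2;10m [38;2;4;2;10m[48;2;4;2;10m [38;2;4;2;10m[48;2;4;2;10m [38;2;4;2;10m[48;2;4;2;10m [38;2;4;2;10m[48;2;4;2;10m [38;2;4;2;10m[48;2;4;2;10m [38;2;4;2;10m[48;2;4;2;10m [38;2;4;2;10m[48;2;4;2;10m [38;2;4;2;10m[48;2;4;2;10m [38;2;4;2;10m[48;2;4;2;10m [0m
[38;2;4;2;10m[48;2;4;2;10m [38;2;4;2;10m[48;2;4;2;10m [38;2;4;2;10m[48;2;4;2;10m [38;2;4;2;10m[48;2;4;2;10m [38;2;4;2;10m[48;2;4;2;10m [38;2;4;2;10m[48;2;4;2;10m [38;2;4;2;10m[48;2;4;2;10m [38;2;4;2;10m[48;2;4;2;10m [38;2;4;2;10m[48;2;4;2;10m [38;2;4;2;10m[48;2;4;2;10m [0m
[38;2;4;2;10m[48;2;4;2;10m [38;2;4;2;10m[48;2;4;2;10m [38;2;4;2;10m[48;2;4;2;10m [38;2;4;2;10m[48;2;4;2;10m [38;2;4;2;10m[48;2;4;2;10m [38;2;4;2;10m[48;2;4;2;10m [38;2;4;2;10m[48;2;4;2;10m [38;2;4;2;10m[48;2;4;2;10m [38;2;4;2;10m[48;2;4;2;10m [38;2;4;2;10m[48;2;5;2;11m🬝[0m
[38;2;4;2;10m[48;2;4;2;10m [38;2;4;2;10m[48;2;4;2;10m [38;2;4;2;10m[48;2;4;2;10m [38;2;4;2;10m[48;2;4;2;10m [38;2;4;2;10m[48;2;4;2;10m [38;2;4;2;10m[48;2;4;2;10m [38;2;4;2;10m[48;2;4;2;10m [38;2;4;2;10m[48;2;5;2;12m🬝[38;2;5;2;12m[48;2;50;11;88m🬝[38;2;51;13;34m[48;2;253;221;38m🬎[0m
[38;2;4;2;10m[48;2;4;2;10m [38;2;4;2;10m[48;2;4;2;10m [38;2;4;2;10m[48;2;4;2;10m [38;2;4;2;10m[48;2;4;2;10m [38;2;4;2;10m[48;2;4;2;11m🬝[38;2;4;2;10m[48;2;10;3;20m🬝[38;2;11;3;22m[48;2;232;116;34m🬝[38;2;29;7;42m[48;2;253;236;44m🬆[38;2;253;239;45m[48;2;76;18;87m🬜[38;2;246;197;40m[48;2;16;4;30m🬆[0m
[38;2;4;2;10m[48;2;4;2;10m [38;2;4;2;10m[48;2;4;2;10m [38;2;4;2;10m[48;2;5;2;11m🬝[38;2;4;2;11m[48;2;12;3;23m🬝[38;2;37;9;40m[48;2;254;236;44m🬝[38;2;54;13;54m[48;2;251;221;41m🬂[38;2;253;229;41m[48;2;35;8;55m🬎[38;2;254;249;49m[48;2;31;7;43m🬀[38;2;13;4;26m[48;2;4;2;11m🬀[38;2;4;2;11m[48;2;4;2;10m🬂[0m
[38;2;4;2;10m[48;2;5;2;12m🬝[38;2;5;2;13m[48;2;48;11;84m🬝[38;2;47;12;34m[48;2;252;216;36m🬎[38;2;43;10;76m[48;2;252;211;33m🬀[38;2;254;246;48m[48;2;32;7;57m🬆[38;2;251;175;19m[48;2;14;3;27m🬀[38;2;7;2;16m[48;2;4;2;10m🬀[38;2;4;2;11m[48;2;4;2;10m🬀[38;2;4;2;10m[48;2;4;2;10m [38;2;4;2;10m[48;2;4;2;10m [0m
[38;2;25;6;41m[48;2;253;233;42m🬆[38;2;253;241;46m[48;2;116;29;74m🬜[38;2;249;203;38m[48;2;17;4;33m🬆[38;2;44;10;77m[48;2;6;2;14m🬀[38;2;6;2;14m[48;2;4;2;10m🬀[38;2;4;2;10m[48;2;4;2;10m [38;2;4;2;10m[48;2;4;2;10m [38;2;4;2;10m[48;2;4;2;10m [38;2;4;2;10m[48;2;4;2;10m [38;2;4;2;10m[48;2;4;2;10m [0m
[38;2;253;227;40m[48;2;30;8;38m🬀[38;2;15;4;29m[48;2;4;2;11m🬀[38;2;5;2;12m[48;2;4;2;10m🬀[38;2;4;2;10m[48;2;4;2;10m [38;2;4;2;10m[48;2;4;2;10m [38;2;4;2;10m[48;2;4;2;10m [38;2;4;2;10m[48;2;4;2;10m [38;2;4;2;10m[48;2;4;2;10m [38;2;4;2;10m[48;2;4;2;10m [38;2;4;2;10m[48;2;4;2;10m [0m
[38;2;4;2;11m[48;2;4;2;10m🬀[38;2;4;2;10m[48;2;4;2;10m [38;2;4;2;10m[48;2;4;2;10m [38;2;4;2;10m[48;2;4;2;10m [38;2;4;2;10m[48;2;4;2;10m [38;2;4;2;10m[48;2;4;2;10m [38;2;4;2;10m[48;2;4;2;10m [38;2;4;2;10m[48;2;4;2;10m [38;2;4;2;10m[48;2;4;2;10m [38;2;4;2;10m[48;2;4;2;10m [0m
[38;2;4;2;10m[48;2;4;2;10m [38;2;4;2;10m[48;2;4;2;10m [38;2;4;2;10m[48;2;4;2;10m [38;2;4;2;10m[48;2;4;2;10m [38;2;4;2;10m[48;2;4;2;10m [38;2;4;2;10m[48;2;4;2;10m [38;2;4;2;10m[48;2;4;2;10m [38;2;4;2;10m[48;2;4;2;10m [38;2;4;2;10m[48;2;4;2;10m [38;2;4;2;10m[48;2;4;2;10m [0m
</frame>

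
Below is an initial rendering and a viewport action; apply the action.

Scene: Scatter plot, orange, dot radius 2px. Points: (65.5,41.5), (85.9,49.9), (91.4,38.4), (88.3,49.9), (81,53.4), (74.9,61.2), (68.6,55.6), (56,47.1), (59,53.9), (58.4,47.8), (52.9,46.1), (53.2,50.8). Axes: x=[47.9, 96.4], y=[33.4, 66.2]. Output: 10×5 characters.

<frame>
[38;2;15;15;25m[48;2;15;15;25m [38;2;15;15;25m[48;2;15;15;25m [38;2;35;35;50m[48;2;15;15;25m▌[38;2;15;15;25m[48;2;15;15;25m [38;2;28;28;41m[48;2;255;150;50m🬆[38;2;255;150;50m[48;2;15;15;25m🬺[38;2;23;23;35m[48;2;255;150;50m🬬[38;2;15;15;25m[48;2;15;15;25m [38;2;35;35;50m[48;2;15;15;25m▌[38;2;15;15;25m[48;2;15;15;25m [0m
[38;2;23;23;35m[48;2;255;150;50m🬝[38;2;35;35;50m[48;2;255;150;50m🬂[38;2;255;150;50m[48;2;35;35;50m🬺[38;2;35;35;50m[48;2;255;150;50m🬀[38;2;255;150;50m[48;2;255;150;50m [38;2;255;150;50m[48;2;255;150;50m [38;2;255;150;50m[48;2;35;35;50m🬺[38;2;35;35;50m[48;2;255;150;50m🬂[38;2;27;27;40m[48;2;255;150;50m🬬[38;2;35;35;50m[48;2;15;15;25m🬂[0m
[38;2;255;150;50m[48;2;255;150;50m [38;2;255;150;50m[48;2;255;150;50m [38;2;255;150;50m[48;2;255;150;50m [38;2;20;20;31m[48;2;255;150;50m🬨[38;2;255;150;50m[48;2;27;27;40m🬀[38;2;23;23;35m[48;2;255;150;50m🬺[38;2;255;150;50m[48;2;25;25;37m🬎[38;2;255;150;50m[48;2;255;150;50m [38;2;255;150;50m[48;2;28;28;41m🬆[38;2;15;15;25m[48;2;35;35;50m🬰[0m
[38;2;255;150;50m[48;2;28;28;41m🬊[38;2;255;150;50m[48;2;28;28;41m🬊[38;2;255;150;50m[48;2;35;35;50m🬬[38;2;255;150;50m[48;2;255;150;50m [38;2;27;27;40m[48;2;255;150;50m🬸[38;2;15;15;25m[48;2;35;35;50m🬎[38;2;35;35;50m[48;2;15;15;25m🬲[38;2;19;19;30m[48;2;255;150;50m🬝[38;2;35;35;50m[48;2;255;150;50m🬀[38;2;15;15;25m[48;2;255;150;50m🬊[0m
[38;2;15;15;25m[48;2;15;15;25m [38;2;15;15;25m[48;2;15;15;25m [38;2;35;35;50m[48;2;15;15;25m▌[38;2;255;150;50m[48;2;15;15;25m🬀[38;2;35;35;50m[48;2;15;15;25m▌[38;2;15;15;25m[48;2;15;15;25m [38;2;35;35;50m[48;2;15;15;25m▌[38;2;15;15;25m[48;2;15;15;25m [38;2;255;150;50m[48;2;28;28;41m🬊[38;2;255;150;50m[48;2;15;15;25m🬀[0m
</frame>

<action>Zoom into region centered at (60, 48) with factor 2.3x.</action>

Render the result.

<frame>
[38;2;15;15;25m[48;2;15;15;25m [38;2;15;15;25m[48;2;255;150;50m🬝[38;2;35;35;50m[48;2;15;15;25m▌[38;2;15;15;25m[48;2;255;150;50m🬐[38;2;255;150;50m[48;2;255;150;50m [38;2;15;15;25m[48;2;255;150;50m🬸[38;2;35;35;50m[48;2;15;15;25m▌[38;2;15;15;25m[48;2;255;150;50m🬺[38;2;255;150;50m[48;2;35;35;50m🬬[38;2;255;150;50m[48;2;15;15;25m🬆[0m
[38;2;23;23;35m[48;2;255;150;50m🬴[38;2;255;150;50m[48;2;255;150;50m [38;2;255;150;50m[48;2;35;35;50m🬺[38;2;35;35;50m[48;2;15;15;25m🬂[38;2;255;150;50m[48;2;25;25;37m🬐[38;2;35;35;50m[48;2;15;15;25m🬂[38;2;35;35;50m[48;2;15;15;25m🬕[38;2;35;35;50m[48;2;15;15;25m🬂[38;2;35;35;50m[48;2;15;15;25m🬕[38;2;35;35;50m[48;2;15;15;25m🬂[0m
[38;2;23;23;35m[48;2;255;150;50m🬝[38;2;15;15;25m[48;2;255;150;50m🬀[38;2;255;150;50m[48;2;255;150;50m [38;2;255;150;50m[48;2;255;150;50m [38;2;255;150;50m[48;2;255;150;50m [38;2;19;19;30m[48;2;255;150;50m🬸[38;2;35;35;50m[48;2;15;15;25m🬛[38;2;15;15;25m[48;2;35;35;50m🬰[38;2;35;35;50m[48;2;15;15;25m🬛[38;2;15;15;25m[48;2;35;35;50m🬰[0m
[38;2;15;15;25m[48;2;35;35;50m🬎[38;2;255;150;50m[48;2;28;28;41m🬊[38;2;255;150;50m[48;2;30;30;43m🬂[38;2;15;15;25m[48;2;35;35;50m🬎[38;2;255;150;50m[48;2;27;27;40m🬀[38;2;15;15;25m[48;2;35;35;50m🬎[38;2;35;35;50m[48;2;15;15;25m🬲[38;2;19;19;30m[48;2;255;150;50m🬬[38;2;35;35;50m[48;2;15;15;25m🬲[38;2;15;15;25m[48;2;35;35;50m🬎[0m
[38;2;15;15;25m[48;2;15;15;25m [38;2;15;15;25m[48;2;15;15;25m [38;2;35;35;50m[48;2;15;15;25m▌[38;2;15;15;25m[48;2;15;15;25m [38;2;35;35;50m[48;2;15;15;25m▌[38;2;15;15;25m[48;2;15;15;25m [38;2;35;35;50m[48;2;255;150;50m🬐[38;2;255;150;50m[48;2;255;150;50m [38;2;23;23;35m[48;2;255;150;50m🬸[38;2;15;15;25m[48;2;15;15;25m [0m
</frame>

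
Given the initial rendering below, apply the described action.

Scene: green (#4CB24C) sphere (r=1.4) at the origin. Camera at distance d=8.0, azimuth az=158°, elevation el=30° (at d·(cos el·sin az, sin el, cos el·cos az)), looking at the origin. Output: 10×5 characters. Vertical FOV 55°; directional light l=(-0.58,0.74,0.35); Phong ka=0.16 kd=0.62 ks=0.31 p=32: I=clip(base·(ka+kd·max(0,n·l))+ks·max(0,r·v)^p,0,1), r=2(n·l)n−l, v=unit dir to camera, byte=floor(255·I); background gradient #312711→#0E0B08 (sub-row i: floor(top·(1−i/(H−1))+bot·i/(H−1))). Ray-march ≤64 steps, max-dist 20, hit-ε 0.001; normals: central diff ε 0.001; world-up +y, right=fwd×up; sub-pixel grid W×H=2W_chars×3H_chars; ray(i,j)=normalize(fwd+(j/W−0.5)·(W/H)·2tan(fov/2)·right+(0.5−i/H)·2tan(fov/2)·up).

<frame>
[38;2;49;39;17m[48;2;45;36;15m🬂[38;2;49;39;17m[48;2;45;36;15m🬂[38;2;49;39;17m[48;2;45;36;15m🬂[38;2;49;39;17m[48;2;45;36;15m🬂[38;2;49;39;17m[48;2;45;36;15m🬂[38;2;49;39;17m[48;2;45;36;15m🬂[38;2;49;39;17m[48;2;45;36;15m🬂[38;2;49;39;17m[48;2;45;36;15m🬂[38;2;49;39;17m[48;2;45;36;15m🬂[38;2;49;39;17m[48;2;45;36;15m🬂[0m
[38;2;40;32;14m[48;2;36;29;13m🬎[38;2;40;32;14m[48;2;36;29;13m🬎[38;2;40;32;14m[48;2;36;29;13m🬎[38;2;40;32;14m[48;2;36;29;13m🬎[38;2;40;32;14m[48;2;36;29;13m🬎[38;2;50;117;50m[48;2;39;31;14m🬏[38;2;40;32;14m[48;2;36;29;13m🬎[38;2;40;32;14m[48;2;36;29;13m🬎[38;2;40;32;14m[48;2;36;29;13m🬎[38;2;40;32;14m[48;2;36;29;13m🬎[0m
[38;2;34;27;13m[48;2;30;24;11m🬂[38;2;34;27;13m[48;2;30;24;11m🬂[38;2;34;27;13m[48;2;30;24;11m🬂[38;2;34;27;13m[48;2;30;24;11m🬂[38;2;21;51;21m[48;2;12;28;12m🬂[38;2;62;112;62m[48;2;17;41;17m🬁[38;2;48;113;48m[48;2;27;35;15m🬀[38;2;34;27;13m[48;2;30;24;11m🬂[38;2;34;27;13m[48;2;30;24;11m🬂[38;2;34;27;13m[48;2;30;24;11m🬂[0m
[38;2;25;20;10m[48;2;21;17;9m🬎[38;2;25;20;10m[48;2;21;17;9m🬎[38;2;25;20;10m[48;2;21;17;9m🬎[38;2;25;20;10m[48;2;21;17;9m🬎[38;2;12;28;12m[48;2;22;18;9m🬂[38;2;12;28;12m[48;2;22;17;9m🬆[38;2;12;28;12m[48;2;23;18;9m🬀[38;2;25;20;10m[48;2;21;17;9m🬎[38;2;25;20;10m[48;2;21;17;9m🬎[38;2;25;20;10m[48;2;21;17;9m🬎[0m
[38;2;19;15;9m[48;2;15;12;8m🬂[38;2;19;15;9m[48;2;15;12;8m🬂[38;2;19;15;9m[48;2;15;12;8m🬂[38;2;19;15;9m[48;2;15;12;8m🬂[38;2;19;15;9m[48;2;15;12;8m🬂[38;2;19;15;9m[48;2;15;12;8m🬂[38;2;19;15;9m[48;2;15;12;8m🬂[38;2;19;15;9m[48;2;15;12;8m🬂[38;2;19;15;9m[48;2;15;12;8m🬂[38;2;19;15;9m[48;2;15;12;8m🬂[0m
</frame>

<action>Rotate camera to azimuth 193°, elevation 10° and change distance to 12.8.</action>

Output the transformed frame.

<frame>
[38;2;49;39;17m[48;2;45;36;15m🬂[38;2;49;39;17m[48;2;45;36;15m🬂[38;2;49;39;17m[48;2;45;36;15m🬂[38;2;49;39;17m[48;2;45;36;15m🬂[38;2;49;39;17m[48;2;45;36;15m🬂[38;2;49;39;17m[48;2;45;36;15m🬂[38;2;49;39;17m[48;2;45;36;15m🬂[38;2;49;39;17m[48;2;45;36;15m🬂[38;2;49;39;17m[48;2;45;36;15m🬂[38;2;49;39;17m[48;2;45;36;15m🬂[0m
[38;2;40;32;14m[48;2;36;29;13m🬎[38;2;40;32;14m[48;2;36;29;13m🬎[38;2;40;32;14m[48;2;36;29;13m🬎[38;2;40;32;14m[48;2;36;29;13m🬎[38;2;40;32;14m[48;2;36;29;13m🬎[38;2;40;32;14m[48;2;36;29;13m🬎[38;2;40;32;14m[48;2;36;29;13m🬎[38;2;40;32;14m[48;2;36;29;13m🬎[38;2;40;32;14m[48;2;36;29;13m🬎[38;2;40;32;14m[48;2;36;29;13m🬎[0m
[38;2;34;27;13m[48;2;30;24;11m🬂[38;2;34;27;13m[48;2;30;24;11m🬂[38;2;34;27;13m[48;2;30;24;11m🬂[38;2;34;27;13m[48;2;30;24;11m🬂[38;2;32;25;12m[48;2;12;28;12m🬕[38;2;42;96;42m[48;2;20;34;14m🬈[38;2;34;27;13m[48;2;30;24;11m🬂[38;2;34;27;13m[48;2;30;24;11m🬂[38;2;34;27;13m[48;2;30;24;11m🬂[38;2;34;27;13m[48;2;30;24;11m🬂[0m
[38;2;25;20;10m[48;2;21;17;9m🬎[38;2;25;20;10m[48;2;21;17;9m🬎[38;2;25;20;10m[48;2;21;17;9m🬎[38;2;25;20;10m[48;2;21;17;9m🬎[38;2;25;20;10m[48;2;21;17;9m🬎[38;2;12;28;12m[48;2;23;18;9m🬀[38;2;25;20;10m[48;2;21;17;9m🬎[38;2;25;20;10m[48;2;21;17;9m🬎[38;2;25;20;10m[48;2;21;17;9m🬎[38;2;25;20;10m[48;2;21;17;9m🬎[0m
[38;2;19;15;9m[48;2;15;12;8m🬂[38;2;19;15;9m[48;2;15;12;8m🬂[38;2;19;15;9m[48;2;15;12;8m🬂[38;2;19;15;9m[48;2;15;12;8m🬂[38;2;19;15;9m[48;2;15;12;8m🬂[38;2;19;15;9m[48;2;15;12;8m🬂[38;2;19;15;9m[48;2;15;12;8m🬂[38;2;19;15;9m[48;2;15;12;8m🬂[38;2;19;15;9m[48;2;15;12;8m🬂[38;2;19;15;9m[48;2;15;12;8m🬂[0m
</frame>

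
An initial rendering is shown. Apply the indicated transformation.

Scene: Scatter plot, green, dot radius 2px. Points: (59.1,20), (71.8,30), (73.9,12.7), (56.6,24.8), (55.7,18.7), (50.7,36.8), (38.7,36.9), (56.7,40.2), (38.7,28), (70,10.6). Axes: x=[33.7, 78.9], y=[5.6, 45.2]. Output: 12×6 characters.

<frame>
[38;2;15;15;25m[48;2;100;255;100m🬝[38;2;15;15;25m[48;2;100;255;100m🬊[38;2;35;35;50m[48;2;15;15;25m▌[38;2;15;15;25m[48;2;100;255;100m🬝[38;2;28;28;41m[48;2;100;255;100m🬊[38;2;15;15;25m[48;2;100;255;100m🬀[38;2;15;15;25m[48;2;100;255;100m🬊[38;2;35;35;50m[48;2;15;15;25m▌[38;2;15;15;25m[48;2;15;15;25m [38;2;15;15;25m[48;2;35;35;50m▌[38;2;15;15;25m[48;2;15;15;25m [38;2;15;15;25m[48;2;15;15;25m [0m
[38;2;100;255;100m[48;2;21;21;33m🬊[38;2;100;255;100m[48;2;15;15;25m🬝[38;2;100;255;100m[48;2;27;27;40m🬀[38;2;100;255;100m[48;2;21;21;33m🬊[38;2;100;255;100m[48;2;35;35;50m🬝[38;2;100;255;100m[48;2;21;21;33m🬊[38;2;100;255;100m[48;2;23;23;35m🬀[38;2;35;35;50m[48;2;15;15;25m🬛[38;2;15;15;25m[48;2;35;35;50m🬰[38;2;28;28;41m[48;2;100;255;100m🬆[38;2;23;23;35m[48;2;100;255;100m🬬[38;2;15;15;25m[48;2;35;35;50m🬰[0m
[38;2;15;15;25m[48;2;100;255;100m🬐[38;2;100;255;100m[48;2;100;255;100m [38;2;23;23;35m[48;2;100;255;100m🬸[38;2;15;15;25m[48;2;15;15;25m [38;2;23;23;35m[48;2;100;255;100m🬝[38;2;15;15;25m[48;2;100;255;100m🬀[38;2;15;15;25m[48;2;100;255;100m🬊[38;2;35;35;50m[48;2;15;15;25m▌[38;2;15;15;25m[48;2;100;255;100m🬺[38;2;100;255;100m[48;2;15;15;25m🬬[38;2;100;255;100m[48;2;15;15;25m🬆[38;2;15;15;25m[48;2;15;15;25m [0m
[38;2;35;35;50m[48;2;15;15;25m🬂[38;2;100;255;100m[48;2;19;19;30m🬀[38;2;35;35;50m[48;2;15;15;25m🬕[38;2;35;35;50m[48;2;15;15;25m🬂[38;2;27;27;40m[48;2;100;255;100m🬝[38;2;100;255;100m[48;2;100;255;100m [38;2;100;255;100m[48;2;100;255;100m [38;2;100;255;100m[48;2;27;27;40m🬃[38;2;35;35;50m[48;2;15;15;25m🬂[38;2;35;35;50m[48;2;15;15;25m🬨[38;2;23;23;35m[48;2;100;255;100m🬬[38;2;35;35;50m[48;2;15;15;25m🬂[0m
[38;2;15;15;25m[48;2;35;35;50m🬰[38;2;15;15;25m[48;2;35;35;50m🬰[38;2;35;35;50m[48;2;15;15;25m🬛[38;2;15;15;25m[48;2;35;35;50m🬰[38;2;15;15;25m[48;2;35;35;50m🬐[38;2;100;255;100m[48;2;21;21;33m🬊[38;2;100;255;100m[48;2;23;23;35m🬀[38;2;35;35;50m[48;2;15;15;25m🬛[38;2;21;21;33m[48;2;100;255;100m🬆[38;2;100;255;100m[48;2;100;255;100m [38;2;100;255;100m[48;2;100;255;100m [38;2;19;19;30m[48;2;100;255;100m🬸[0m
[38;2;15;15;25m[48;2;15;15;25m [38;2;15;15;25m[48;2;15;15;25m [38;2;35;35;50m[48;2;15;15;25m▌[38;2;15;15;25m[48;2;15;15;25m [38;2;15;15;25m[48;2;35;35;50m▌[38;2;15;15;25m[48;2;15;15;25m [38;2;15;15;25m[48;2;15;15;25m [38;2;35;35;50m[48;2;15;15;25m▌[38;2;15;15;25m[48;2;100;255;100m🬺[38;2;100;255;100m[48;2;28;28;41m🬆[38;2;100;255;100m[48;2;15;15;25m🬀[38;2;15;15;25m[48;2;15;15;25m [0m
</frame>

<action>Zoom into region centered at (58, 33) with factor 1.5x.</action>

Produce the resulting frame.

<frame>
[38;2;15;15;25m[48;2;15;15;25m [38;2;15;15;25m[48;2;15;15;25m [38;2;35;35;50m[48;2;15;15;25m▌[38;2;15;15;25m[48;2;15;15;25m [38;2;23;23;35m[48;2;100;255;100m🬝[38;2;15;15;25m[48;2;100;255;100m🬊[38;2;15;15;25m[48;2;15;15;25m [38;2;35;35;50m[48;2;15;15;25m▌[38;2;15;15;25m[48;2;15;15;25m [38;2;15;15;25m[48;2;35;35;50m▌[38;2;15;15;25m[48;2;15;15;25m [38;2;15;15;25m[48;2;15;15;25m [0m
[38;2;15;15;25m[48;2;35;35;50m🬰[38;2;15;15;25m[48;2;35;35;50m🬰[38;2;28;28;41m[48;2;100;255;100m🬆[38;2;23;23;35m[48;2;100;255;100m🬬[38;2;100;255;100m[48;2;28;28;41m🬊[38;2;100;255;100m[48;2;15;15;25m🬝[38;2;100;255;100m[48;2;23;23;35m🬀[38;2;35;35;50m[48;2;15;15;25m🬛[38;2;15;15;25m[48;2;35;35;50m🬰[38;2;15;15;25m[48;2;35;35;50m🬐[38;2;15;15;25m[48;2;35;35;50m🬰[38;2;15;15;25m[48;2;35;35;50m🬰[0m
[38;2;15;15;25m[48;2;15;15;25m [38;2;15;15;25m[48;2;100;255;100m🬺[38;2;100;255;100m[48;2;35;35;50m🬬[38;2;100;255;100m[48;2;15;15;25m🬆[38;2;15;15;25m[48;2;35;35;50m▌[38;2;15;15;25m[48;2;15;15;25m [38;2;15;15;25m[48;2;15;15;25m [38;2;35;35;50m[48;2;15;15;25m▌[38;2;15;15;25m[48;2;15;15;25m [38;2;15;15;25m[48;2;35;35;50m▌[38;2;15;15;25m[48;2;15;15;25m [38;2;15;15;25m[48;2;100;255;100m🬬[0m
[38;2;35;35;50m[48;2;15;15;25m🬂[38;2;35;35;50m[48;2;15;15;25m🬂[38;2;35;35;50m[48;2;15;15;25m🬕[38;2;35;35;50m[48;2;15;15;25m🬂[38;2;35;35;50m[48;2;15;15;25m🬨[38;2;23;23;35m[48;2;100;255;100m🬬[38;2;35;35;50m[48;2;15;15;25m🬂[38;2;35;35;50m[48;2;15;15;25m🬕[38;2;35;35;50m[48;2;15;15;25m🬂[38;2;35;35;50m[48;2;15;15;25m🬨[38;2;100;255;100m[48;2;25;25;37m🬫[38;2;100;255;100m[48;2;100;255;100m [0m
[38;2;15;15;25m[48;2;35;35;50m🬰[38;2;15;15;25m[48;2;35;35;50m🬰[38;2;35;35;50m[48;2;15;15;25m🬛[38;2;15;15;25m[48;2;35;35;50m🬰[38;2;15;15;25m[48;2;100;255;100m🬐[38;2;100;255;100m[48;2;100;255;100m [38;2;20;20;31m[48;2;100;255;100m🬨[38;2;35;35;50m[48;2;15;15;25m🬛[38;2;15;15;25m[48;2;35;35;50m🬰[38;2;15;15;25m[48;2;35;35;50m🬐[38;2;15;15;25m[48;2;35;35;50m🬰[38;2;100;255;100m[48;2;23;23;35m🬀[0m
[38;2;15;15;25m[48;2;15;15;25m [38;2;15;15;25m[48;2;15;15;25m [38;2;35;35;50m[48;2;15;15;25m▌[38;2;15;15;25m[48;2;100;255;100m🬝[38;2;15;15;25m[48;2;100;255;100m🬀[38;2;100;255;100m[48;2;100;255;100m [38;2;100;255;100m[48;2;100;255;100m [38;2;23;23;35m[48;2;100;255;100m🬸[38;2;15;15;25m[48;2;15;15;25m [38;2;15;15;25m[48;2;35;35;50m▌[38;2;15;15;25m[48;2;15;15;25m [38;2;15;15;25m[48;2;15;15;25m [0m
</frame>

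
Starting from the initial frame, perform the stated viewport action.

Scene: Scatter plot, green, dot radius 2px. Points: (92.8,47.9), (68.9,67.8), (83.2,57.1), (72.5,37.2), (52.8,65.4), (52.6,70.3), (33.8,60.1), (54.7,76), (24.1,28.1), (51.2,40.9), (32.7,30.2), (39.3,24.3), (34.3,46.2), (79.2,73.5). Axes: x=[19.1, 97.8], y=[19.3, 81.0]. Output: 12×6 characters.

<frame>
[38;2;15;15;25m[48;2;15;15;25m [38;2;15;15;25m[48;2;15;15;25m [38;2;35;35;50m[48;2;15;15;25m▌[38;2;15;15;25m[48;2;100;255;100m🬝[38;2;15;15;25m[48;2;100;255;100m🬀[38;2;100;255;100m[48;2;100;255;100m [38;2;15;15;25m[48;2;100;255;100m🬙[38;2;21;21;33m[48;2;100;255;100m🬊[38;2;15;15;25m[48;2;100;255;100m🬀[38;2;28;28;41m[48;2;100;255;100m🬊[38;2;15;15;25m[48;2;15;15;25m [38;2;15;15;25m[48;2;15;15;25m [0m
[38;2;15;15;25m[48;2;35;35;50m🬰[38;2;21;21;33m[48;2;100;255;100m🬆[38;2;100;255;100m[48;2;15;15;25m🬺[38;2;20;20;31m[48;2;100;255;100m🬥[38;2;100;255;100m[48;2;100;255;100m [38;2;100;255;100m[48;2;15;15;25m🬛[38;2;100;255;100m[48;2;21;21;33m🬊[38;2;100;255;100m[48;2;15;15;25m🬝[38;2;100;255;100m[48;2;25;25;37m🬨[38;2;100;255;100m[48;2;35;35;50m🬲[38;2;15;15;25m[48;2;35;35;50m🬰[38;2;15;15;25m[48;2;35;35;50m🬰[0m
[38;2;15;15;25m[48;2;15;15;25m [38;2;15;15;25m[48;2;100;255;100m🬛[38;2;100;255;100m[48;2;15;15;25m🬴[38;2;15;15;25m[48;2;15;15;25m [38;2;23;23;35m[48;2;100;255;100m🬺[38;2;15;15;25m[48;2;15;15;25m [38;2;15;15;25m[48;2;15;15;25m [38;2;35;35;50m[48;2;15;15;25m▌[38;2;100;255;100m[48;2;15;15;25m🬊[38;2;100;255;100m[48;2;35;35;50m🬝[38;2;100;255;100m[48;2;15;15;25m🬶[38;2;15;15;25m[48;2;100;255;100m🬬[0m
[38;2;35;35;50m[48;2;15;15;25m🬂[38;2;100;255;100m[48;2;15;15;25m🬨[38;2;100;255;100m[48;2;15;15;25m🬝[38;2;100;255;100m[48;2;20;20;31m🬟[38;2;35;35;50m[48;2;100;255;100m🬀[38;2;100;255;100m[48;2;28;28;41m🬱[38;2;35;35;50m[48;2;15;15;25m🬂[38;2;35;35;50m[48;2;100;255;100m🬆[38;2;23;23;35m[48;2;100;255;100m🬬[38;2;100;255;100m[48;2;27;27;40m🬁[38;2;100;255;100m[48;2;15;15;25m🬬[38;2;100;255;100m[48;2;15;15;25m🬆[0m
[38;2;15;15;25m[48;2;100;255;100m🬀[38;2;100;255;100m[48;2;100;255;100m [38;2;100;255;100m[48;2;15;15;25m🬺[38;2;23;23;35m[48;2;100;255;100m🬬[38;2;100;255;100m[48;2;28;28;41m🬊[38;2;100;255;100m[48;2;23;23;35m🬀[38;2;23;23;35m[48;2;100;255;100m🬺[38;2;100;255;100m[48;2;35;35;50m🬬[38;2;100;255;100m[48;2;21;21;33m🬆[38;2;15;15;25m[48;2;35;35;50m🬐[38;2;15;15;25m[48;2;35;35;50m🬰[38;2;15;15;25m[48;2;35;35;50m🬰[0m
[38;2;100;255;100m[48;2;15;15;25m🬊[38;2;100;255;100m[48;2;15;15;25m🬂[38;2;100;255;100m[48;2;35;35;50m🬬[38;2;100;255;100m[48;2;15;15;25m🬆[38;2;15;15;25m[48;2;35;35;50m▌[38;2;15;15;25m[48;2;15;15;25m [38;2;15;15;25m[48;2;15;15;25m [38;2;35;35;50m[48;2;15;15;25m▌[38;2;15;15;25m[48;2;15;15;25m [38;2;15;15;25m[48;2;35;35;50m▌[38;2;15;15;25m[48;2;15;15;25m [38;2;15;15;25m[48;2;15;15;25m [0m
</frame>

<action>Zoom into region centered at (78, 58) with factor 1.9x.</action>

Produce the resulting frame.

<frame>
[38;2;15;15;25m[48;2;15;15;25m [38;2;15;15;25m[48;2;15;15;25m [38;2;27;27;40m[48;2;100;255;100m🬝[38;2;15;15;25m[48;2;100;255;100m🬊[38;2;15;15;25m[48;2;35;35;50m▌[38;2;100;255;100m[48;2;15;15;25m🬊[38;2;100;255;100m[48;2;15;15;25m🬝[38;2;100;255;100m[48;2;23;23;35m🬀[38;2;15;15;25m[48;2;15;15;25m [38;2;15;15;25m[48;2;35;35;50m▌[38;2;15;15;25m[48;2;15;15;25m [38;2;15;15;25m[48;2;15;15;25m [0m
[38;2;15;15;25m[48;2;35;35;50m🬰[38;2;15;15;25m[48;2;35;35;50m🬰[38;2;100;255;100m[48;2;28;28;41m🬊[38;2;100;255;100m[48;2;15;15;25m🬝[38;2;100;255;100m[48;2;31;31;45m🬀[38;2;15;15;25m[48;2;35;35;50m🬰[38;2;15;15;25m[48;2;35;35;50m🬰[38;2;35;35;50m[48;2;15;15;25m🬛[38;2;15;15;25m[48;2;35;35;50m🬰[38;2;15;15;25m[48;2;35;35;50m🬐[38;2;15;15;25m[48;2;35;35;50m🬰[38;2;15;15;25m[48;2;35;35;50m🬰[0m
[38;2;15;15;25m[48;2;15;15;25m [38;2;15;15;25m[48;2;15;15;25m [38;2;35;35;50m[48;2;15;15;25m▌[38;2;15;15;25m[48;2;15;15;25m [38;2;15;15;25m[48;2;35;35;50m▌[38;2;15;15;25m[48;2;15;15;25m [38;2;15;15;25m[48;2;100;255;100m🬆[38;2;100;255;100m[48;2;15;15;25m🬺[38;2;15;15;25m[48;2;100;255;100m🬬[38;2;15;15;25m[48;2;35;35;50m▌[38;2;15;15;25m[48;2;15;15;25m [38;2;15;15;25m[48;2;15;15;25m [0m
[38;2;35;35;50m[48;2;15;15;25m🬂[38;2;35;35;50m[48;2;15;15;25m🬂[38;2;35;35;50m[48;2;15;15;25m🬕[38;2;35;35;50m[48;2;15;15;25m🬂[38;2;35;35;50m[48;2;15;15;25m🬨[38;2;35;35;50m[48;2;15;15;25m🬂[38;2;100;255;100m[48;2;19;19;30m🬁[38;2;100;255;100m[48;2;21;21;33m🬆[38;2;35;35;50m[48;2;15;15;25m🬂[38;2;27;27;40m[48;2;100;255;100m🬝[38;2;35;35;50m[48;2;15;15;25m🬂[38;2;35;35;50m[48;2;15;15;25m🬂[0m
[38;2;15;15;25m[48;2;35;35;50m🬰[38;2;15;15;25m[48;2;35;35;50m🬰[38;2;35;35;50m[48;2;15;15;25m🬛[38;2;15;15;25m[48;2;35;35;50m🬰[38;2;15;15;25m[48;2;35;35;50m🬐[38;2;15;15;25m[48;2;35;35;50m🬰[38;2;15;15;25m[48;2;35;35;50m🬰[38;2;35;35;50m[48;2;15;15;25m🬛[38;2;19;19;30m[48;2;100;255;100m🬴[38;2;100;255;100m[48;2;100;255;100m [38;2;100;255;100m[48;2;15;15;25m🬛[38;2;15;15;25m[48;2;35;35;50m🬰[0m
[38;2;15;15;25m[48;2;15;15;25m [38;2;15;15;25m[48;2;15;15;25m [38;2;35;35;50m[48;2;15;15;25m▌[38;2;15;15;25m[48;2;15;15;25m [38;2;15;15;25m[48;2;35;35;50m▌[38;2;15;15;25m[48;2;15;15;25m [38;2;15;15;25m[48;2;15;15;25m [38;2;35;35;50m[48;2;15;15;25m▌[38;2;15;15;25m[48;2;15;15;25m [38;2;23;23;35m[48;2;100;255;100m🬺[38;2;15;15;25m[48;2;15;15;25m [38;2;15;15;25m[48;2;15;15;25m [0m
</frame>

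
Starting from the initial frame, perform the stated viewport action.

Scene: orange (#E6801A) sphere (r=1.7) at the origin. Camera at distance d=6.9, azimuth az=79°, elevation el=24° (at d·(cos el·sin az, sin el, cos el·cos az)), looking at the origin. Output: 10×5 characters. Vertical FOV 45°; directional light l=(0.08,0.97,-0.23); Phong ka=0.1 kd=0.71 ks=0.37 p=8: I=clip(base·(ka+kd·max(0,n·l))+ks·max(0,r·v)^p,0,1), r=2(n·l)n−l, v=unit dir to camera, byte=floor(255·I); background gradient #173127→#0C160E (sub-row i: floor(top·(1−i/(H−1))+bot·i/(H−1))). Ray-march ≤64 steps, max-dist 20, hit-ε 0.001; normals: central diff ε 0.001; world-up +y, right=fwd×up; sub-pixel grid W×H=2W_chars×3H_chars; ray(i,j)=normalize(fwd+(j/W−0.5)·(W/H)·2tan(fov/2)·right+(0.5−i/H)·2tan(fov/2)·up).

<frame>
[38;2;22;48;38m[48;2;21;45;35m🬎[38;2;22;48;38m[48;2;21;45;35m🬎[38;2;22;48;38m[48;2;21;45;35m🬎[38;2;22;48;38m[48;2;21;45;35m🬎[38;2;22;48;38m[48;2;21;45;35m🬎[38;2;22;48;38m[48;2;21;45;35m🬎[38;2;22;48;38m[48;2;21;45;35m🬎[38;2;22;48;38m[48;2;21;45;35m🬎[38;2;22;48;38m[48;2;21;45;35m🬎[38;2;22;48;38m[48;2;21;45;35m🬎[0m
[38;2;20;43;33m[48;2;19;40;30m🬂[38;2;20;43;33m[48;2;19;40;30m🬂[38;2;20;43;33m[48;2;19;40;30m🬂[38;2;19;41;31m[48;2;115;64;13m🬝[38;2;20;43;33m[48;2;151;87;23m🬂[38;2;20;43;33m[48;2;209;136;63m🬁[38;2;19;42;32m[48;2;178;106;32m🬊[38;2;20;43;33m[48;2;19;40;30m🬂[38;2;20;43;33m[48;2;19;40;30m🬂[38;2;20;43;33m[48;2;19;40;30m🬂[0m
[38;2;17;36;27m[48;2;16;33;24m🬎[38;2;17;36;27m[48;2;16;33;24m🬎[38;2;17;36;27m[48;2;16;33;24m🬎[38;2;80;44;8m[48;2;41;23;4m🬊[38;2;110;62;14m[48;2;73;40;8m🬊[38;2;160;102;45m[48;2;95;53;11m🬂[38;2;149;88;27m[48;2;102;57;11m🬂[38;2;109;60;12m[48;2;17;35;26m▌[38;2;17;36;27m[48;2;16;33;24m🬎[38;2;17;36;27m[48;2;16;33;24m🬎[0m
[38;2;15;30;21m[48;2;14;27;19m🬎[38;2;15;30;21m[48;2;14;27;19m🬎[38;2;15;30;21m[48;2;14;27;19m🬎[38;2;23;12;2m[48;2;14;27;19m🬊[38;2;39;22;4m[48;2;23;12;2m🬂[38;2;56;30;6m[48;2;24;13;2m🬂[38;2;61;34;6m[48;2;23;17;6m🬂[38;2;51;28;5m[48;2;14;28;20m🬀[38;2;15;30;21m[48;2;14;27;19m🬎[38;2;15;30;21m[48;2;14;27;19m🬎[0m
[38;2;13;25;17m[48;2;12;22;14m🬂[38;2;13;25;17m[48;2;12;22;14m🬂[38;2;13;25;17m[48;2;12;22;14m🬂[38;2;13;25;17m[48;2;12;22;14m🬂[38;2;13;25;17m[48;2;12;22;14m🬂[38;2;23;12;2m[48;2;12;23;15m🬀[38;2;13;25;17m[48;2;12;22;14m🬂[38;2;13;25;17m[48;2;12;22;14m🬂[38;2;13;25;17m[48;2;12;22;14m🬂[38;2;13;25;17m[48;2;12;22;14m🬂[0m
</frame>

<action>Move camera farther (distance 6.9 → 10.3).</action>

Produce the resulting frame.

<frame>
[38;2;22;48;38m[48;2;21;45;35m🬎[38;2;22;48;38m[48;2;21;45;35m🬎[38;2;22;48;38m[48;2;21;45;35m🬎[38;2;22;48;38m[48;2;21;45;35m🬎[38;2;22;48;38m[48;2;21;45;35m🬎[38;2;22;48;38m[48;2;21;45;35m🬎[38;2;22;48;38m[48;2;21;45;35m🬎[38;2;22;48;38m[48;2;21;45;35m🬎[38;2;22;48;38m[48;2;21;45;35m🬎[38;2;22;48;38m[48;2;21;45;35m🬎[0m
[38;2;20;43;33m[48;2;19;40;30m🬂[38;2;20;43;33m[48;2;19;40;30m🬂[38;2;20;43;33m[48;2;19;40;30m🬂[38;2;20;43;33m[48;2;19;40;30m🬂[38;2;19;41;31m[48;2;159;88;18m🬝[38;2;19;42;32m[48;2;184;104;25m🬎[38;2;20;43;33m[48;2;19;40;30m🬂[38;2;20;43;33m[48;2;19;40;30m🬂[38;2;20;43;33m[48;2;19;40;30m🬂[38;2;20;43;33m[48;2;19;40;30m🬂[0m
[38;2;17;36;27m[48;2;16;33;24m🬎[38;2;17;36;27m[48;2;16;33;24m🬎[38;2;17;36;27m[48;2;16;33;24m🬎[38;2;17;36;27m[48;2;16;33;24m🬎[38;2;115;64;14m[48;2;56;31;5m🬊[38;2;217;150;83m[48;2;98;55;13m🬂[38;2;139;78;16m[48;2;32;37;21m🬄[38;2;17;36;27m[48;2;16;33;24m🬎[38;2;17;36;27m[48;2;16;33;24m🬎[38;2;17;36;27m[48;2;16;33;24m🬎[0m
[38;2;15;30;21m[48;2;14;27;19m🬎[38;2;15;30;21m[48;2;14;27;19m🬎[38;2;15;30;21m[48;2;14;27;19m🬎[38;2;15;30;21m[48;2;14;27;19m🬎[38;2;23;12;2m[48;2;14;27;19m🬊[38;2;25;13;2m[48;2;14;27;19m🬎[38;2;29;16;3m[48;2;14;28;20m🬀[38;2;15;30;21m[48;2;14;27;19m🬎[38;2;15;30;21m[48;2;14;27;19m🬎[38;2;15;30;21m[48;2;14;27;19m🬎[0m
[38;2;13;25;17m[48;2;12;22;14m🬂[38;2;13;25;17m[48;2;12;22;14m🬂[38;2;13;25;17m[48;2;12;22;14m🬂[38;2;13;25;17m[48;2;12;22;14m🬂[38;2;13;25;17m[48;2;12;22;14m🬂[38;2;13;25;17m[48;2;12;22;14m🬂[38;2;13;25;17m[48;2;12;22;14m🬂[38;2;13;25;17m[48;2;12;22;14m🬂[38;2;13;25;17m[48;2;12;22;14m🬂[38;2;13;25;17m[48;2;12;22;14m🬂[0m
</frame>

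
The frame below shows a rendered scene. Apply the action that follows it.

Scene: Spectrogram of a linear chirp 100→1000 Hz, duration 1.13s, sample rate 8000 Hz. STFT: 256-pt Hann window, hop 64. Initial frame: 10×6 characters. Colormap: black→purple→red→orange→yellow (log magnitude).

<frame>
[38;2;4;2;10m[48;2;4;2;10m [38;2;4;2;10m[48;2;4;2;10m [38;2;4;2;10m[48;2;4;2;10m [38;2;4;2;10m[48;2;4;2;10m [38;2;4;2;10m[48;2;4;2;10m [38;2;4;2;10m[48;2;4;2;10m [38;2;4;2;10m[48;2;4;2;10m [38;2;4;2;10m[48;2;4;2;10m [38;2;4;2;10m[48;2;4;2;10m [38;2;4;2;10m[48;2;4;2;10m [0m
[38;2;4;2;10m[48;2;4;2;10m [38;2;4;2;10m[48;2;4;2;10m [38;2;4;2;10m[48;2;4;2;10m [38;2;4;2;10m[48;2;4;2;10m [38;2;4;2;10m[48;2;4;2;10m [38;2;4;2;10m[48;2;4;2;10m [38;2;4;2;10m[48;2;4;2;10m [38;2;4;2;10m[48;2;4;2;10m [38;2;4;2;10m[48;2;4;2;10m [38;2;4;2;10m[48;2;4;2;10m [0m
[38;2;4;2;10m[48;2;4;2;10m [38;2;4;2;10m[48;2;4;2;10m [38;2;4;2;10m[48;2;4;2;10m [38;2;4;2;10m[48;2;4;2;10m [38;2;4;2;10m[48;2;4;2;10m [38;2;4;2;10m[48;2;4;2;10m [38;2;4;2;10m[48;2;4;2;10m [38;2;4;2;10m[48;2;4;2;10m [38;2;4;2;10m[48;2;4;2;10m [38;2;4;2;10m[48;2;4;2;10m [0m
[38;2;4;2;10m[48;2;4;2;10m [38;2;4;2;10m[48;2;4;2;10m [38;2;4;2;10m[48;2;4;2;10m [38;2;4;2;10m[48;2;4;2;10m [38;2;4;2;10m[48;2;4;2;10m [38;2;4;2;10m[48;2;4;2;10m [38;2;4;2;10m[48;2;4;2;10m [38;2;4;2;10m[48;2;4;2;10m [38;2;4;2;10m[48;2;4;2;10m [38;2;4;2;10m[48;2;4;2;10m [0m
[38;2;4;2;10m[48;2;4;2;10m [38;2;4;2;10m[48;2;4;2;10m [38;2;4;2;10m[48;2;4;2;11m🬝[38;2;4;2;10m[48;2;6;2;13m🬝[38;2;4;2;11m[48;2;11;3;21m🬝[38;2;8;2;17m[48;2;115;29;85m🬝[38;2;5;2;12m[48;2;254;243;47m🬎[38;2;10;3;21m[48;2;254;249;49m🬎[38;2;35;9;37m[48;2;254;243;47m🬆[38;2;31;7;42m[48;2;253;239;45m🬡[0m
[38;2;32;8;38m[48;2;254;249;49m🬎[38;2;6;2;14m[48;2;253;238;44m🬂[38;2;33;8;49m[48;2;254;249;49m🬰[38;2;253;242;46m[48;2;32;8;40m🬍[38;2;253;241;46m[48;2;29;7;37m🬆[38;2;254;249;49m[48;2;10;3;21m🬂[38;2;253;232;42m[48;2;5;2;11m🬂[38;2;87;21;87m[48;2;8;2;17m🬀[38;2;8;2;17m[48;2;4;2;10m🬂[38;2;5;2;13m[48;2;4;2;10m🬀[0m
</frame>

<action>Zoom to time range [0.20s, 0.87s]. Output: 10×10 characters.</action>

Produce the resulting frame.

<frame>
[38;2;4;2;10m[48;2;4;2;10m [38;2;4;2;10m[48;2;4;2;10m [38;2;4;2;10m[48;2;4;2;10m [38;2;4;2;10m[48;2;4;2;10m [38;2;4;2;10m[48;2;4;2;10m [38;2;4;2;10m[48;2;4;2;10m [38;2;4;2;10m[48;2;4;2;10m [38;2;4;2;10m[48;2;4;2;10m [38;2;4;2;10m[48;2;4;2;10m [38;2;4;2;10m[48;2;4;2;10m [0m
[38;2;4;2;10m[48;2;4;2;10m [38;2;4;2;10m[48;2;4;2;10m [38;2;4;2;10m[48;2;4;2;10m [38;2;4;2;10m[48;2;4;2;10m [38;2;4;2;10m[48;2;4;2;10m [38;2;4;2;10m[48;2;4;2;10m [38;2;4;2;10m[48;2;4;2;10m [38;2;4;2;10m[48;2;4;2;10m [38;2;4;2;10m[48;2;4;2;10m [38;2;4;2;10m[48;2;4;2;10m [0m
[38;2;4;2;10m[48;2;4;2;10m [38;2;4;2;10m[48;2;4;2;10m [38;2;4;2;10m[48;2;4;2;10m [38;2;4;2;10m[48;2;4;2;10m [38;2;4;2;10m[48;2;4;2;10m [38;2;4;2;10m[48;2;4;2;10m [38;2;4;2;10m[48;2;4;2;10m [38;2;4;2;10m[48;2;4;2;10m [38;2;4;2;10m[48;2;4;2;10m [38;2;4;2;10m[48;2;4;2;10m [0m
[38;2;4;2;10m[48;2;4;2;10m [38;2;4;2;10m[48;2;4;2;10m [38;2;4;2;10m[48;2;4;2;10m [38;2;4;2;10m[48;2;4;2;10m [38;2;4;2;10m[48;2;4;2;10m [38;2;4;2;10m[48;2;4;2;10m [38;2;4;2;10m[48;2;4;2;10m [38;2;4;2;10m[48;2;4;2;10m [38;2;4;2;10m[48;2;4;2;10m [38;2;4;2;10m[48;2;4;2;10m [0m
[38;2;4;2;10m[48;2;4;2;10m [38;2;4;2;10m[48;2;4;2;10m [38;2;4;2;10m[48;2;4;2;10m [38;2;4;2;10m[48;2;4;2;10m [38;2;4;2;10m[48;2;4;2;10m [38;2;4;2;10m[48;2;4;2;10m [38;2;4;2;10m[48;2;4;2;10m [38;2;4;2;10m[48;2;4;2;10m [38;2;4;2;10m[48;2;4;2;10m [38;2;4;2;10m[48;2;4;2;10m [0m
[38;2;4;2;10m[48;2;4;2;10m [38;2;4;2;10m[48;2;4;2;10m [38;2;4;2;10m[48;2;4;2;10m [38;2;4;2;10m[48;2;4;2;10m [38;2;4;2;10m[48;2;4;2;10m [38;2;4;2;10m[48;2;4;2;10m [38;2;4;2;10m[48;2;4;2;10m [38;2;4;2;10m[48;2;4;2;10m [38;2;4;2;10m[48;2;4;2;10m [38;2;4;2;10m[48;2;4;2;10m [0m
[38;2;4;2;10m[48;2;4;2;10m [38;2;4;2;10m[48;2;4;2;10m [38;2;4;2;10m[48;2;4;2;10m [38;2;4;2;10m[48;2;4;2;10m [38;2;4;2;10m[48;2;4;2;10m [38;2;4;2;10m[48;2;4;2;10m [38;2;4;2;10m[48;2;4;2;10m [38;2;4;2;10m[48;2;4;2;10m [38;2;4;2;10m[48;2;4;2;10m [38;2;4;2;10m[48;2;4;2;10m [0m
[38;2;4;2;10m[48;2;4;2;10m [38;2;4;2;10m[48;2;4;2;10m [38;2;4;2;10m[48;2;4;2;10m [38;2;4;2;10m[48;2;4;2;11m🬝[38;2;4;2;10m[48;2;5;2;11m🬝[38;2;4;2;10m[48;2;5;2;11m🬎[38;2;4;2;10m[48;2;6;2;14m🬎[38;2;4;2;10m[48;2;10;3;21m🬎[38;2;6;2;14m[48;2;25;6;45m🬝[38;2;19;5;28m[48;2;234;120;31m🬝[0m
[38;2;6;2;13m[48;2;25;6;45m🬝[38;2;18;5;27m[48;2;229;110;39m🬝[38;2;7;2;14m[48;2;253;237;44m🬎[38;2;12;3;24m[48;2;254;248;49m🬎[38;2;27;7;40m[48;2;241;194;51m🬆[38;2;12;3;23m[48;2;253;237;44m🬂[38;2;56;13;73m[48;2;251;213;38m🬡[38;2;246;206;45m[48;2;21;5;39m🬎[38;2;249;214;41m[48;2;11;3;22m🬎[38;2;254;249;49m[48;2;27;6;40m🬂[0m
[38;2;250;213;38m[48;2;10;3;21m🬎[38;2;254;248;49m[48;2;27;6;40m🬂[38;2;253;239;45m[48;2;10;3;20m🬂[38;2;234;120;31m[48;2;19;5;28m🬀[38;2;25;6;45m[48;2;6;2;14m🬀[38;2;10;3;21m[48;2;4;2;10m🬂[38;2;6;2;14m[48;2;4;2;10m🬂[38;2;5;2;11m[48;2;4;2;10m🬂[38;2;4;2;11m[48;2;4;2;10m🬂[38;2;4;2;10m[48;2;4;2;10m [0m
</frame>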